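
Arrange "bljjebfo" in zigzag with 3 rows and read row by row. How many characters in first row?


Zigzag "bljjebfo" into 3 rows:
Placing characters:
  'b' => row 0
  'l' => row 1
  'j' => row 2
  'j' => row 1
  'e' => row 0
  'b' => row 1
  'f' => row 2
  'o' => row 1
Rows:
  Row 0: "be"
  Row 1: "ljbo"
  Row 2: "jf"
First row length: 2

2


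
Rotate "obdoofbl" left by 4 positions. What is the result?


Input: "obdoofbl", rotate left by 4
First 4 characters: "obdo"
Remaining characters: "ofbl"
Concatenate remaining + first: "ofbl" + "obdo" = "ofblobdo"

ofblobdo


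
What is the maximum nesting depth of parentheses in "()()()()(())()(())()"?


Input: "()()()()(())()(())()"
Tracking depth:
  Position 0 '(': depth becomes 1
  Position 1 ')': depth becomes 0
  Position 2 '(': depth becomes 1
  Position 3 ')': depth becomes 0
  Position 4 '(': depth becomes 1
  Position 5 ')': depth becomes 0
  Position 6 '(': depth becomes 1
  Position 7 ')': depth becomes 0
  Position 8 '(': depth becomes 1
  Position 9 '(': depth becomes 2
  Position 10 ')': depth becomes 1
  Position 11 ')': depth becomes 0
  Position 12 '(': depth becomes 1
  Position 13 ')': depth becomes 0
  Position 14 '(': depth becomes 1
  Position 15 '(': depth becomes 2
  Position 16 ')': depth becomes 1
  Position 17 ')': depth becomes 0
  Position 18 '(': depth becomes 1
  Position 19 ')': depth becomes 0
Maximum depth reached: 2

2


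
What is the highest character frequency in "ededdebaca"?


Input: ededdebaca
Character counts:
  'a': 2
  'b': 1
  'c': 1
  'd': 3
  'e': 3
Maximum frequency: 3

3


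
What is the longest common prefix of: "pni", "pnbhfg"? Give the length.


Words: pni, pnbhfg
  Position 0: all 'p' => match
  Position 1: all 'n' => match
  Position 2: ('i', 'b') => mismatch, stop
LCP = "pn" (length 2)

2


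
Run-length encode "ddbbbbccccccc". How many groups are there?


Input: ddbbbbccccccc
Scanning for consecutive runs:
  Group 1: 'd' x 2 (positions 0-1)
  Group 2: 'b' x 4 (positions 2-5)
  Group 3: 'c' x 7 (positions 6-12)
Total groups: 3

3


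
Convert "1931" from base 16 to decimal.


Input: "1931" in base 16
Positional expansion:
  Digit '1' (value 1) x 16^3 = 4096
  Digit '9' (value 9) x 16^2 = 2304
  Digit '3' (value 3) x 16^1 = 48
  Digit '1' (value 1) x 16^0 = 1
Sum = 6449

6449


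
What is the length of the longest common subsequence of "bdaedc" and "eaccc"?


LCS of "bdaedc" and "eaccc"
DP table:
           e    a    c    c    c
      0    0    0    0    0    0
  b   0    0    0    0    0    0
  d   0    0    0    0    0    0
  a   0    0    1    1    1    1
  e   0    1    1    1    1    1
  d   0    1    1    1    1    1
  c   0    1    1    2    2    2
LCS length = dp[6][5] = 2

2


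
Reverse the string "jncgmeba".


Input: jncgmeba
Reading characters right to left:
  Position 7: 'a'
  Position 6: 'b'
  Position 5: 'e'
  Position 4: 'm'
  Position 3: 'g'
  Position 2: 'c'
  Position 1: 'n'
  Position 0: 'j'
Reversed: abemgcnj

abemgcnj


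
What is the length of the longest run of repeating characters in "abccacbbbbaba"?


Input: "abccacbbbbaba"
Scanning for longest run:
  Position 1 ('b'): new char, reset run to 1
  Position 2 ('c'): new char, reset run to 1
  Position 3 ('c'): continues run of 'c', length=2
  Position 4 ('a'): new char, reset run to 1
  Position 5 ('c'): new char, reset run to 1
  Position 6 ('b'): new char, reset run to 1
  Position 7 ('b'): continues run of 'b', length=2
  Position 8 ('b'): continues run of 'b', length=3
  Position 9 ('b'): continues run of 'b', length=4
  Position 10 ('a'): new char, reset run to 1
  Position 11 ('b'): new char, reset run to 1
  Position 12 ('a'): new char, reset run to 1
Longest run: 'b' with length 4

4


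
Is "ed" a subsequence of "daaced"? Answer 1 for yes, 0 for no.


Check if "ed" is a subsequence of "daaced"
Greedy scan:
  Position 0 ('d'): no match needed
  Position 1 ('a'): no match needed
  Position 2 ('a'): no match needed
  Position 3 ('c'): no match needed
  Position 4 ('e'): matches sub[0] = 'e'
  Position 5 ('d'): matches sub[1] = 'd'
All 2 characters matched => is a subsequence

1


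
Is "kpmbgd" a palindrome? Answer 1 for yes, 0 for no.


Input: kpmbgd
Reversed: dgbmpk
  Compare pos 0 ('k') with pos 5 ('d'): MISMATCH
  Compare pos 1 ('p') with pos 4 ('g'): MISMATCH
  Compare pos 2 ('m') with pos 3 ('b'): MISMATCH
Result: not a palindrome

0


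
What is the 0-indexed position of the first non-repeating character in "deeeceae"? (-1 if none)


Input: deeeceae
Character frequencies:
  'a': 1
  'c': 1
  'd': 1
  'e': 5
Scanning left to right for freq == 1:
  Position 0 ('d'): unique! => answer = 0

0


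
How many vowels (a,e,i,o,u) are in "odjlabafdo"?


Input: odjlabafdo
Checking each character:
  'o' at position 0: vowel (running total: 1)
  'd' at position 1: consonant
  'j' at position 2: consonant
  'l' at position 3: consonant
  'a' at position 4: vowel (running total: 2)
  'b' at position 5: consonant
  'a' at position 6: vowel (running total: 3)
  'f' at position 7: consonant
  'd' at position 8: consonant
  'o' at position 9: vowel (running total: 4)
Total vowels: 4

4


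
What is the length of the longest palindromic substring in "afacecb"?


Input: "afacecb"
Checking substrings for palindromes:
  [0:3] "afa" (len 3) => palindrome
  [3:6] "cec" (len 3) => palindrome
Longest palindromic substring: "afa" with length 3

3


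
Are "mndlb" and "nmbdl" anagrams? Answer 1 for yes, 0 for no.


Strings: "mndlb", "nmbdl"
Sorted first:  bdlmn
Sorted second: bdlmn
Sorted forms match => anagrams

1


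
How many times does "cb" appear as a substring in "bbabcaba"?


Searching for "cb" in "bbabcaba"
Scanning each position:
  Position 0: "bb" => no
  Position 1: "ba" => no
  Position 2: "ab" => no
  Position 3: "bc" => no
  Position 4: "ca" => no
  Position 5: "ab" => no
  Position 6: "ba" => no
Total occurrences: 0

0


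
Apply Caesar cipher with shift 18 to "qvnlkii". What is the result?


Caesar cipher: shift "qvnlkii" by 18
  'q' (pos 16) + 18 = pos 8 = 'i'
  'v' (pos 21) + 18 = pos 13 = 'n'
  'n' (pos 13) + 18 = pos 5 = 'f'
  'l' (pos 11) + 18 = pos 3 = 'd'
  'k' (pos 10) + 18 = pos 2 = 'c'
  'i' (pos 8) + 18 = pos 0 = 'a'
  'i' (pos 8) + 18 = pos 0 = 'a'
Result: infdcaa

infdcaa


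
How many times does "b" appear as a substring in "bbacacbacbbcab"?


Searching for "b" in "bbacacbacbbcab"
Scanning each position:
  Position 0: "b" => MATCH
  Position 1: "b" => MATCH
  Position 2: "a" => no
  Position 3: "c" => no
  Position 4: "a" => no
  Position 5: "c" => no
  Position 6: "b" => MATCH
  Position 7: "a" => no
  Position 8: "c" => no
  Position 9: "b" => MATCH
  Position 10: "b" => MATCH
  Position 11: "c" => no
  Position 12: "a" => no
  Position 13: "b" => MATCH
Total occurrences: 6

6


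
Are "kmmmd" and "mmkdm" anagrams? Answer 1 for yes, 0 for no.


Strings: "kmmmd", "mmkdm"
Sorted first:  dkmmm
Sorted second: dkmmm
Sorted forms match => anagrams

1


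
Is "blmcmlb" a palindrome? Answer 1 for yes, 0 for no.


Input: blmcmlb
Reversed: blmcmlb
  Compare pos 0 ('b') with pos 6 ('b'): match
  Compare pos 1 ('l') with pos 5 ('l'): match
  Compare pos 2 ('m') with pos 4 ('m'): match
Result: palindrome

1


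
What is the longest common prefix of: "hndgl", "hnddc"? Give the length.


Words: hndgl, hnddc
  Position 0: all 'h' => match
  Position 1: all 'n' => match
  Position 2: all 'd' => match
  Position 3: ('g', 'd') => mismatch, stop
LCP = "hnd" (length 3)

3


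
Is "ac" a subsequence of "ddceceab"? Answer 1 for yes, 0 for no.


Check if "ac" is a subsequence of "ddceceab"
Greedy scan:
  Position 0 ('d'): no match needed
  Position 1 ('d'): no match needed
  Position 2 ('c'): no match needed
  Position 3 ('e'): no match needed
  Position 4 ('c'): no match needed
  Position 5 ('e'): no match needed
  Position 6 ('a'): matches sub[0] = 'a'
  Position 7 ('b'): no match needed
Only matched 1/2 characters => not a subsequence

0


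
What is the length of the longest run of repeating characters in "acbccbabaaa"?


Input: "acbccbabaaa"
Scanning for longest run:
  Position 1 ('c'): new char, reset run to 1
  Position 2 ('b'): new char, reset run to 1
  Position 3 ('c'): new char, reset run to 1
  Position 4 ('c'): continues run of 'c', length=2
  Position 5 ('b'): new char, reset run to 1
  Position 6 ('a'): new char, reset run to 1
  Position 7 ('b'): new char, reset run to 1
  Position 8 ('a'): new char, reset run to 1
  Position 9 ('a'): continues run of 'a', length=2
  Position 10 ('a'): continues run of 'a', length=3
Longest run: 'a' with length 3

3


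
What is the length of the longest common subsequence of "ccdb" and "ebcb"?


LCS of "ccdb" and "ebcb"
DP table:
           e    b    c    b
      0    0    0    0    0
  c   0    0    0    1    1
  c   0    0    0    1    1
  d   0    0    0    1    1
  b   0    0    1    1    2
LCS length = dp[4][4] = 2

2


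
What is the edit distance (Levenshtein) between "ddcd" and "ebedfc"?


Computing edit distance: "ddcd" -> "ebedfc"
DP table:
           e    b    e    d    f    c
      0    1    2    3    4    5    6
  d   1    1    2    3    3    4    5
  d   2    2    2    3    3    4    5
  c   3    3    3    3    4    4    4
  d   4    4    4    4    3    4    5
Edit distance = dp[4][6] = 5

5


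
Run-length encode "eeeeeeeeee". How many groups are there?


Input: eeeeeeeeee
Scanning for consecutive runs:
  Group 1: 'e' x 10 (positions 0-9)
Total groups: 1

1


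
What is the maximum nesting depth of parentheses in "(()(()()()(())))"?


Input: "(()(()()()(())))"
Tracking depth:
  Position 0 '(': depth becomes 1
  Position 1 '(': depth becomes 2
  Position 2 ')': depth becomes 1
  Position 3 '(': depth becomes 2
  Position 4 '(': depth becomes 3
  Position 5 ')': depth becomes 2
  Position 6 '(': depth becomes 3
  Position 7 ')': depth becomes 2
  Position 8 '(': depth becomes 3
  Position 9 ')': depth becomes 2
  Position 10 '(': depth becomes 3
  Position 11 '(': depth becomes 4
  Position 12 ')': depth becomes 3
  Position 13 ')': depth becomes 2
  Position 14 ')': depth becomes 1
  Position 15 ')': depth becomes 0
Maximum depth reached: 4

4


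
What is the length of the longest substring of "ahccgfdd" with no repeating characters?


Input: "ahccgfdd"
Sliding window (track last position of each char):
  Position 0 ('a'): window [0,0] length 1 -- new best
  Position 1 ('h'): window [0,1] length 2 -- new best
  Position 2 ('c'): window [0,2] length 3 -- new best
  Position 3 ('c'): repeat (last at 2), move window start to 3
  Position 3 ('c'): window [3,3] length 1
  Position 4 ('g'): window [3,4] length 2
  Position 5 ('f'): window [3,5] length 3
  Position 6 ('d'): window [3,6] length 4 -- new best
  Position 7 ('d'): repeat (last at 6), move window start to 7
  Position 7 ('d'): window [7,7] length 1
Longest substring with no repeats: "cgfd" with length 4

4


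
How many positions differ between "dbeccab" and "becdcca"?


Comparing "dbeccab" and "becdcca" position by position:
  Position 0: 'd' vs 'b' => DIFFER
  Position 1: 'b' vs 'e' => DIFFER
  Position 2: 'e' vs 'c' => DIFFER
  Position 3: 'c' vs 'd' => DIFFER
  Position 4: 'c' vs 'c' => same
  Position 5: 'a' vs 'c' => DIFFER
  Position 6: 'b' vs 'a' => DIFFER
Positions that differ: 6

6


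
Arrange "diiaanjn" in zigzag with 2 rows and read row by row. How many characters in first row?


Zigzag "diiaanjn" into 2 rows:
Placing characters:
  'd' => row 0
  'i' => row 1
  'i' => row 0
  'a' => row 1
  'a' => row 0
  'n' => row 1
  'j' => row 0
  'n' => row 1
Rows:
  Row 0: "diaj"
  Row 1: "iann"
First row length: 4

4


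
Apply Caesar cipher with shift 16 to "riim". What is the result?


Caesar cipher: shift "riim" by 16
  'r' (pos 17) + 16 = pos 7 = 'h'
  'i' (pos 8) + 16 = pos 24 = 'y'
  'i' (pos 8) + 16 = pos 24 = 'y'
  'm' (pos 12) + 16 = pos 2 = 'c'
Result: hyyc

hyyc


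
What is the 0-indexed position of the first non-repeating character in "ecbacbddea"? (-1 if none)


Input: ecbacbddea
Character frequencies:
  'a': 2
  'b': 2
  'c': 2
  'd': 2
  'e': 2
Scanning left to right for freq == 1:
  Position 0 ('e'): freq=2, skip
  Position 1 ('c'): freq=2, skip
  Position 2 ('b'): freq=2, skip
  Position 3 ('a'): freq=2, skip
  Position 4 ('c'): freq=2, skip
  Position 5 ('b'): freq=2, skip
  Position 6 ('d'): freq=2, skip
  Position 7 ('d'): freq=2, skip
  Position 8 ('e'): freq=2, skip
  Position 9 ('a'): freq=2, skip
  No unique character found => answer = -1

-1


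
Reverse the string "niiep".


Input: niiep
Reading characters right to left:
  Position 4: 'p'
  Position 3: 'e'
  Position 2: 'i'
  Position 1: 'i'
  Position 0: 'n'
Reversed: peiin

peiin


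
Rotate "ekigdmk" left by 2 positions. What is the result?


Input: "ekigdmk", rotate left by 2
First 2 characters: "ek"
Remaining characters: "igdmk"
Concatenate remaining + first: "igdmk" + "ek" = "igdmkek"

igdmkek


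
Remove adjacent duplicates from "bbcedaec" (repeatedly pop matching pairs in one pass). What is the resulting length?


Input: bbcedaec
Stack-based adjacent duplicate removal:
  Read 'b': push. Stack: b
  Read 'b': matches stack top 'b' => pop. Stack: (empty)
  Read 'c': push. Stack: c
  Read 'e': push. Stack: ce
  Read 'd': push. Stack: ced
  Read 'a': push. Stack: ceda
  Read 'e': push. Stack: cedae
  Read 'c': push. Stack: cedaec
Final stack: "cedaec" (length 6)

6


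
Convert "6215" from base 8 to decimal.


Input: "6215" in base 8
Positional expansion:
  Digit '6' (value 6) x 8^3 = 3072
  Digit '2' (value 2) x 8^2 = 128
  Digit '1' (value 1) x 8^1 = 8
  Digit '5' (value 5) x 8^0 = 5
Sum = 3213

3213


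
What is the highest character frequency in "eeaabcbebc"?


Input: eeaabcbebc
Character counts:
  'a': 2
  'b': 3
  'c': 2
  'e': 3
Maximum frequency: 3

3


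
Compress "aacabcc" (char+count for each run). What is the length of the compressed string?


Input: aacabcc
Runs:
  'a' x 2 => "a2"
  'c' x 1 => "c1"
  'a' x 1 => "a1"
  'b' x 1 => "b1"
  'c' x 2 => "c2"
Compressed: "a2c1a1b1c2"
Compressed length: 10

10


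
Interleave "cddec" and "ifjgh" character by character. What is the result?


Interleaving "cddec" and "ifjgh":
  Position 0: 'c' from first, 'i' from second => "ci"
  Position 1: 'd' from first, 'f' from second => "df"
  Position 2: 'd' from first, 'j' from second => "dj"
  Position 3: 'e' from first, 'g' from second => "eg"
  Position 4: 'c' from first, 'h' from second => "ch"
Result: cidfdjegch

cidfdjegch


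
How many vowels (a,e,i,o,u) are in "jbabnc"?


Input: jbabnc
Checking each character:
  'j' at position 0: consonant
  'b' at position 1: consonant
  'a' at position 2: vowel (running total: 1)
  'b' at position 3: consonant
  'n' at position 4: consonant
  'c' at position 5: consonant
Total vowels: 1

1


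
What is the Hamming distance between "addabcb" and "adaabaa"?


Comparing "addabcb" and "adaabaa" position by position:
  Position 0: 'a' vs 'a' => same
  Position 1: 'd' vs 'd' => same
  Position 2: 'd' vs 'a' => differ
  Position 3: 'a' vs 'a' => same
  Position 4: 'b' vs 'b' => same
  Position 5: 'c' vs 'a' => differ
  Position 6: 'b' vs 'a' => differ
Total differences (Hamming distance): 3

3


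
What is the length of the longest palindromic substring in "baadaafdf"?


Input: "baadaafdf"
Checking substrings for palindromes:
  [1:6] "aadaa" (len 5) => palindrome
  [2:5] "ada" (len 3) => palindrome
  [6:9] "fdf" (len 3) => palindrome
  [1:3] "aa" (len 2) => palindrome
  [4:6] "aa" (len 2) => palindrome
Longest palindromic substring: "aadaa" with length 5

5


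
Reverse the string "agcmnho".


Input: agcmnho
Reading characters right to left:
  Position 6: 'o'
  Position 5: 'h'
  Position 4: 'n'
  Position 3: 'm'
  Position 2: 'c'
  Position 1: 'g'
  Position 0: 'a'
Reversed: ohnmcga

ohnmcga


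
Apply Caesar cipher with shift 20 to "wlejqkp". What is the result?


Caesar cipher: shift "wlejqkp" by 20
  'w' (pos 22) + 20 = pos 16 = 'q'
  'l' (pos 11) + 20 = pos 5 = 'f'
  'e' (pos 4) + 20 = pos 24 = 'y'
  'j' (pos 9) + 20 = pos 3 = 'd'
  'q' (pos 16) + 20 = pos 10 = 'k'
  'k' (pos 10) + 20 = pos 4 = 'e'
  'p' (pos 15) + 20 = pos 9 = 'j'
Result: qfydkej

qfydkej


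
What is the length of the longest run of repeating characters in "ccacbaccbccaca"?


Input: "ccacbaccbccaca"
Scanning for longest run:
  Position 1 ('c'): continues run of 'c', length=2
  Position 2 ('a'): new char, reset run to 1
  Position 3 ('c'): new char, reset run to 1
  Position 4 ('b'): new char, reset run to 1
  Position 5 ('a'): new char, reset run to 1
  Position 6 ('c'): new char, reset run to 1
  Position 7 ('c'): continues run of 'c', length=2
  Position 8 ('b'): new char, reset run to 1
  Position 9 ('c'): new char, reset run to 1
  Position 10 ('c'): continues run of 'c', length=2
  Position 11 ('a'): new char, reset run to 1
  Position 12 ('c'): new char, reset run to 1
  Position 13 ('a'): new char, reset run to 1
Longest run: 'c' with length 2

2


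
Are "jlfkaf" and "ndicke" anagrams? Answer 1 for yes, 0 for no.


Strings: "jlfkaf", "ndicke"
Sorted first:  affjkl
Sorted second: cdeikn
Differ at position 0: 'a' vs 'c' => not anagrams

0


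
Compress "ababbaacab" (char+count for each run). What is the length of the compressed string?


Input: ababbaacab
Runs:
  'a' x 1 => "a1"
  'b' x 1 => "b1"
  'a' x 1 => "a1"
  'b' x 2 => "b2"
  'a' x 2 => "a2"
  'c' x 1 => "c1"
  'a' x 1 => "a1"
  'b' x 1 => "b1"
Compressed: "a1b1a1b2a2c1a1b1"
Compressed length: 16

16


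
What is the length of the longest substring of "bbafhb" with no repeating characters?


Input: "bbafhb"
Sliding window (track last position of each char):
  Position 0 ('b'): window [0,0] length 1 -- new best
  Position 1 ('b'): repeat (last at 0), move window start to 1
  Position 1 ('b'): window [1,1] length 1
  Position 2 ('a'): window [1,2] length 2 -- new best
  Position 3 ('f'): window [1,3] length 3 -- new best
  Position 4 ('h'): window [1,4] length 4 -- new best
  Position 5 ('b'): repeat (last at 1), move window start to 2
  Position 5 ('b'): window [2,5] length 4
Longest substring with no repeats: "bafh" with length 4

4


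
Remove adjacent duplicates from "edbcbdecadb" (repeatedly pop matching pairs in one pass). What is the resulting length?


Input: edbcbdecadb
Stack-based adjacent duplicate removal:
  Read 'e': push. Stack: e
  Read 'd': push. Stack: ed
  Read 'b': push. Stack: edb
  Read 'c': push. Stack: edbc
  Read 'b': push. Stack: edbcb
  Read 'd': push. Stack: edbcbd
  Read 'e': push. Stack: edbcbde
  Read 'c': push. Stack: edbcbdec
  Read 'a': push. Stack: edbcbdeca
  Read 'd': push. Stack: edbcbdecad
  Read 'b': push. Stack: edbcbdecadb
Final stack: "edbcbdecadb" (length 11)

11


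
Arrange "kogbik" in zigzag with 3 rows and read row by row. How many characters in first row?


Zigzag "kogbik" into 3 rows:
Placing characters:
  'k' => row 0
  'o' => row 1
  'g' => row 2
  'b' => row 1
  'i' => row 0
  'k' => row 1
Rows:
  Row 0: "ki"
  Row 1: "obk"
  Row 2: "g"
First row length: 2

2


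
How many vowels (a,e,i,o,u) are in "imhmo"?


Input: imhmo
Checking each character:
  'i' at position 0: vowel (running total: 1)
  'm' at position 1: consonant
  'h' at position 2: consonant
  'm' at position 3: consonant
  'o' at position 4: vowel (running total: 2)
Total vowels: 2

2


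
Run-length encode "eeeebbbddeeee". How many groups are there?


Input: eeeebbbddeeee
Scanning for consecutive runs:
  Group 1: 'e' x 4 (positions 0-3)
  Group 2: 'b' x 3 (positions 4-6)
  Group 3: 'd' x 2 (positions 7-8)
  Group 4: 'e' x 4 (positions 9-12)
Total groups: 4

4


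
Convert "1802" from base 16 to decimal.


Input: "1802" in base 16
Positional expansion:
  Digit '1' (value 1) x 16^3 = 4096
  Digit '8' (value 8) x 16^2 = 2048
  Digit '0' (value 0) x 16^1 = 0
  Digit '2' (value 2) x 16^0 = 2
Sum = 6146

6146


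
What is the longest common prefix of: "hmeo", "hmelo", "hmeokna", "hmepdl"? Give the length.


Words: hmeo, hmelo, hmeokna, hmepdl
  Position 0: all 'h' => match
  Position 1: all 'm' => match
  Position 2: all 'e' => match
  Position 3: ('o', 'l', 'o', 'p') => mismatch, stop
LCP = "hme" (length 3)

3


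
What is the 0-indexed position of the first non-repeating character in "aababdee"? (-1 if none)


Input: aababdee
Character frequencies:
  'a': 3
  'b': 2
  'd': 1
  'e': 2
Scanning left to right for freq == 1:
  Position 0 ('a'): freq=3, skip
  Position 1 ('a'): freq=3, skip
  Position 2 ('b'): freq=2, skip
  Position 3 ('a'): freq=3, skip
  Position 4 ('b'): freq=2, skip
  Position 5 ('d'): unique! => answer = 5

5


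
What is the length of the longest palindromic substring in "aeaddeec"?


Input: "aeaddeec"
Checking substrings for palindromes:
  [0:3] "aea" (len 3) => palindrome
  [3:5] "dd" (len 2) => palindrome
  [5:7] "ee" (len 2) => palindrome
Longest palindromic substring: "aea" with length 3

3


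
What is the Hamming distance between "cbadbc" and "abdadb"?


Comparing "cbadbc" and "abdadb" position by position:
  Position 0: 'c' vs 'a' => differ
  Position 1: 'b' vs 'b' => same
  Position 2: 'a' vs 'd' => differ
  Position 3: 'd' vs 'a' => differ
  Position 4: 'b' vs 'd' => differ
  Position 5: 'c' vs 'b' => differ
Total differences (Hamming distance): 5

5


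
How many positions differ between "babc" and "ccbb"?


Comparing "babc" and "ccbb" position by position:
  Position 0: 'b' vs 'c' => DIFFER
  Position 1: 'a' vs 'c' => DIFFER
  Position 2: 'b' vs 'b' => same
  Position 3: 'c' vs 'b' => DIFFER
Positions that differ: 3

3


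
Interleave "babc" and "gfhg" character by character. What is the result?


Interleaving "babc" and "gfhg":
  Position 0: 'b' from first, 'g' from second => "bg"
  Position 1: 'a' from first, 'f' from second => "af"
  Position 2: 'b' from first, 'h' from second => "bh"
  Position 3: 'c' from first, 'g' from second => "cg"
Result: bgafbhcg

bgafbhcg


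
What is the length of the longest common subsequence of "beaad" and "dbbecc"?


LCS of "beaad" and "dbbecc"
DP table:
           d    b    b    e    c    c
      0    0    0    0    0    0    0
  b   0    0    1    1    1    1    1
  e   0    0    1    1    2    2    2
  a   0    0    1    1    2    2    2
  a   0    0    1    1    2    2    2
  d   0    1    1    1    2    2    2
LCS length = dp[5][6] = 2

2


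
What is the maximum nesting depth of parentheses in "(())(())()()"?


Input: "(())(())()()"
Tracking depth:
  Position 0 '(': depth becomes 1
  Position 1 '(': depth becomes 2
  Position 2 ')': depth becomes 1
  Position 3 ')': depth becomes 0
  Position 4 '(': depth becomes 1
  Position 5 '(': depth becomes 2
  Position 6 ')': depth becomes 1
  Position 7 ')': depth becomes 0
  Position 8 '(': depth becomes 1
  Position 9 ')': depth becomes 0
  Position 10 '(': depth becomes 1
  Position 11 ')': depth becomes 0
Maximum depth reached: 2

2


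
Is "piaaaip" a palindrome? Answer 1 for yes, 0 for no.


Input: piaaaip
Reversed: piaaaip
  Compare pos 0 ('p') with pos 6 ('p'): match
  Compare pos 1 ('i') with pos 5 ('i'): match
  Compare pos 2 ('a') with pos 4 ('a'): match
Result: palindrome

1


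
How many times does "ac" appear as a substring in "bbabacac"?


Searching for "ac" in "bbabacac"
Scanning each position:
  Position 0: "bb" => no
  Position 1: "ba" => no
  Position 2: "ab" => no
  Position 3: "ba" => no
  Position 4: "ac" => MATCH
  Position 5: "ca" => no
  Position 6: "ac" => MATCH
Total occurrences: 2

2


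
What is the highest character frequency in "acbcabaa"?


Input: acbcabaa
Character counts:
  'a': 4
  'b': 2
  'c': 2
Maximum frequency: 4

4


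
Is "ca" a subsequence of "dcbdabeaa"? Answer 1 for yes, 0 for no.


Check if "ca" is a subsequence of "dcbdabeaa"
Greedy scan:
  Position 0 ('d'): no match needed
  Position 1 ('c'): matches sub[0] = 'c'
  Position 2 ('b'): no match needed
  Position 3 ('d'): no match needed
  Position 4 ('a'): matches sub[1] = 'a'
  Position 5 ('b'): no match needed
  Position 6 ('e'): no match needed
  Position 7 ('a'): no match needed
  Position 8 ('a'): no match needed
All 2 characters matched => is a subsequence

1


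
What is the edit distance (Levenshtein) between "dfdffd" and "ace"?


Computing edit distance: "dfdffd" -> "ace"
DP table:
           a    c    e
      0    1    2    3
  d   1    1    2    3
  f   2    2    2    3
  d   3    3    3    3
  f   4    4    4    4
  f   5    5    5    5
  d   6    6    6    6
Edit distance = dp[6][3] = 6

6


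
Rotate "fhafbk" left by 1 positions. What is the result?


Input: "fhafbk", rotate left by 1
First 1 characters: "f"
Remaining characters: "hafbk"
Concatenate remaining + first: "hafbk" + "f" = "hafbkf"

hafbkf


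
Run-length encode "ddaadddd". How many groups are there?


Input: ddaadddd
Scanning for consecutive runs:
  Group 1: 'd' x 2 (positions 0-1)
  Group 2: 'a' x 2 (positions 2-3)
  Group 3: 'd' x 4 (positions 4-7)
Total groups: 3

3


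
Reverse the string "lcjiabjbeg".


Input: lcjiabjbeg
Reading characters right to left:
  Position 9: 'g'
  Position 8: 'e'
  Position 7: 'b'
  Position 6: 'j'
  Position 5: 'b'
  Position 4: 'a'
  Position 3: 'i'
  Position 2: 'j'
  Position 1: 'c'
  Position 0: 'l'
Reversed: gebjbaijcl

gebjbaijcl


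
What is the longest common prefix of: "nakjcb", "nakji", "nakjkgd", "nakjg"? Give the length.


Words: nakjcb, nakji, nakjkgd, nakjg
  Position 0: all 'n' => match
  Position 1: all 'a' => match
  Position 2: all 'k' => match
  Position 3: all 'j' => match
  Position 4: ('c', 'i', 'k', 'g') => mismatch, stop
LCP = "nakj" (length 4)

4


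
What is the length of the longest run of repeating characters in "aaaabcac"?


Input: "aaaabcac"
Scanning for longest run:
  Position 1 ('a'): continues run of 'a', length=2
  Position 2 ('a'): continues run of 'a', length=3
  Position 3 ('a'): continues run of 'a', length=4
  Position 4 ('b'): new char, reset run to 1
  Position 5 ('c'): new char, reset run to 1
  Position 6 ('a'): new char, reset run to 1
  Position 7 ('c'): new char, reset run to 1
Longest run: 'a' with length 4

4


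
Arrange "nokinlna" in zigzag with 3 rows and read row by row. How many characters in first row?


Zigzag "nokinlna" into 3 rows:
Placing characters:
  'n' => row 0
  'o' => row 1
  'k' => row 2
  'i' => row 1
  'n' => row 0
  'l' => row 1
  'n' => row 2
  'a' => row 1
Rows:
  Row 0: "nn"
  Row 1: "oila"
  Row 2: "kn"
First row length: 2

2


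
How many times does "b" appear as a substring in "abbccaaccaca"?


Searching for "b" in "abbccaaccaca"
Scanning each position:
  Position 0: "a" => no
  Position 1: "b" => MATCH
  Position 2: "b" => MATCH
  Position 3: "c" => no
  Position 4: "c" => no
  Position 5: "a" => no
  Position 6: "a" => no
  Position 7: "c" => no
  Position 8: "c" => no
  Position 9: "a" => no
  Position 10: "c" => no
  Position 11: "a" => no
Total occurrences: 2

2


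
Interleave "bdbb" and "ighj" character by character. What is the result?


Interleaving "bdbb" and "ighj":
  Position 0: 'b' from first, 'i' from second => "bi"
  Position 1: 'd' from first, 'g' from second => "dg"
  Position 2: 'b' from first, 'h' from second => "bh"
  Position 3: 'b' from first, 'j' from second => "bj"
Result: bidgbhbj

bidgbhbj


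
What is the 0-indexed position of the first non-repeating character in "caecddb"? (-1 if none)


Input: caecddb
Character frequencies:
  'a': 1
  'b': 1
  'c': 2
  'd': 2
  'e': 1
Scanning left to right for freq == 1:
  Position 0 ('c'): freq=2, skip
  Position 1 ('a'): unique! => answer = 1

1


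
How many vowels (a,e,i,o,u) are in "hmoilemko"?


Input: hmoilemko
Checking each character:
  'h' at position 0: consonant
  'm' at position 1: consonant
  'o' at position 2: vowel (running total: 1)
  'i' at position 3: vowel (running total: 2)
  'l' at position 4: consonant
  'e' at position 5: vowel (running total: 3)
  'm' at position 6: consonant
  'k' at position 7: consonant
  'o' at position 8: vowel (running total: 4)
Total vowels: 4

4


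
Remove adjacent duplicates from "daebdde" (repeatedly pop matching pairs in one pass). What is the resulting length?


Input: daebdde
Stack-based adjacent duplicate removal:
  Read 'd': push. Stack: d
  Read 'a': push. Stack: da
  Read 'e': push. Stack: dae
  Read 'b': push. Stack: daeb
  Read 'd': push. Stack: daebd
  Read 'd': matches stack top 'd' => pop. Stack: daeb
  Read 'e': push. Stack: daebe
Final stack: "daebe" (length 5)

5


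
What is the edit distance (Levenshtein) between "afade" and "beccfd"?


Computing edit distance: "afade" -> "beccfd"
DP table:
           b    e    c    c    f    d
      0    1    2    3    4    5    6
  a   1    1    2    3    4    5    6
  f   2    2    2    3    4    4    5
  a   3    3    3    3    4    5    5
  d   4    4    4    4    4    5    5
  e   5    5    4    5    5    5    6
Edit distance = dp[5][6] = 6

6


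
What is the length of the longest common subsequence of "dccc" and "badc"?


LCS of "dccc" and "badc"
DP table:
           b    a    d    c
      0    0    0    0    0
  d   0    0    0    1    1
  c   0    0    0    1    2
  c   0    0    0    1    2
  c   0    0    0    1    2
LCS length = dp[4][4] = 2

2


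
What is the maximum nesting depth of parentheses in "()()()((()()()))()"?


Input: "()()()((()()()))()"
Tracking depth:
  Position 0 '(': depth becomes 1
  Position 1 ')': depth becomes 0
  Position 2 '(': depth becomes 1
  Position 3 ')': depth becomes 0
  Position 4 '(': depth becomes 1
  Position 5 ')': depth becomes 0
  Position 6 '(': depth becomes 1
  Position 7 '(': depth becomes 2
  Position 8 '(': depth becomes 3
  Position 9 ')': depth becomes 2
  Position 10 '(': depth becomes 3
  Position 11 ')': depth becomes 2
  Position 12 '(': depth becomes 3
  Position 13 ')': depth becomes 2
  Position 14 ')': depth becomes 1
  Position 15 ')': depth becomes 0
  Position 16 '(': depth becomes 1
  Position 17 ')': depth becomes 0
Maximum depth reached: 3

3


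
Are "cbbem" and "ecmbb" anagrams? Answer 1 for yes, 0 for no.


Strings: "cbbem", "ecmbb"
Sorted first:  bbcem
Sorted second: bbcem
Sorted forms match => anagrams

1


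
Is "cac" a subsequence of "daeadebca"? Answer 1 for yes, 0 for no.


Check if "cac" is a subsequence of "daeadebca"
Greedy scan:
  Position 0 ('d'): no match needed
  Position 1 ('a'): no match needed
  Position 2 ('e'): no match needed
  Position 3 ('a'): no match needed
  Position 4 ('d'): no match needed
  Position 5 ('e'): no match needed
  Position 6 ('b'): no match needed
  Position 7 ('c'): matches sub[0] = 'c'
  Position 8 ('a'): matches sub[1] = 'a'
Only matched 2/3 characters => not a subsequence

0


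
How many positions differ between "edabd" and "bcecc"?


Comparing "edabd" and "bcecc" position by position:
  Position 0: 'e' vs 'b' => DIFFER
  Position 1: 'd' vs 'c' => DIFFER
  Position 2: 'a' vs 'e' => DIFFER
  Position 3: 'b' vs 'c' => DIFFER
  Position 4: 'd' vs 'c' => DIFFER
Positions that differ: 5

5


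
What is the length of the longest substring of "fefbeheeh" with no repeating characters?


Input: "fefbeheeh"
Sliding window (track last position of each char):
  Position 0 ('f'): window [0,0] length 1 -- new best
  Position 1 ('e'): window [0,1] length 2 -- new best
  Position 2 ('f'): repeat (last at 0), move window start to 1
  Position 2 ('f'): window [1,2] length 2
  Position 3 ('b'): window [1,3] length 3 -- new best
  Position 4 ('e'): repeat (last at 1), move window start to 2
  Position 4 ('e'): window [2,4] length 3
  Position 5 ('h'): window [2,5] length 4 -- new best
  Position 6 ('e'): repeat (last at 4), move window start to 5
  Position 6 ('e'): window [5,6] length 2
  Position 7 ('e'): repeat (last at 6), move window start to 7
  Position 7 ('e'): window [7,7] length 1
  Position 8 ('h'): window [7,8] length 2
Longest substring with no repeats: "fbeh" with length 4

4


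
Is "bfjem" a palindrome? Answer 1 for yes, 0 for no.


Input: bfjem
Reversed: mejfb
  Compare pos 0 ('b') with pos 4 ('m'): MISMATCH
  Compare pos 1 ('f') with pos 3 ('e'): MISMATCH
Result: not a palindrome

0


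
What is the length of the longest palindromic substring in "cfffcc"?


Input: "cfffcc"
Checking substrings for palindromes:
  [0:5] "cfffc" (len 5) => palindrome
  [1:4] "fff" (len 3) => palindrome
  [1:3] "ff" (len 2) => palindrome
  [2:4] "ff" (len 2) => palindrome
  [4:6] "cc" (len 2) => palindrome
Longest palindromic substring: "cfffc" with length 5

5


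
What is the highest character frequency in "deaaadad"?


Input: deaaadad
Character counts:
  'a': 4
  'd': 3
  'e': 1
Maximum frequency: 4

4


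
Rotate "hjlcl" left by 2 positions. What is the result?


Input: "hjlcl", rotate left by 2
First 2 characters: "hj"
Remaining characters: "lcl"
Concatenate remaining + first: "lcl" + "hj" = "lclhj"

lclhj


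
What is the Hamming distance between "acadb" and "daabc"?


Comparing "acadb" and "daabc" position by position:
  Position 0: 'a' vs 'd' => differ
  Position 1: 'c' vs 'a' => differ
  Position 2: 'a' vs 'a' => same
  Position 3: 'd' vs 'b' => differ
  Position 4: 'b' vs 'c' => differ
Total differences (Hamming distance): 4

4


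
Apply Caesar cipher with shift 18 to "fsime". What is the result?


Caesar cipher: shift "fsime" by 18
  'f' (pos 5) + 18 = pos 23 = 'x'
  's' (pos 18) + 18 = pos 10 = 'k'
  'i' (pos 8) + 18 = pos 0 = 'a'
  'm' (pos 12) + 18 = pos 4 = 'e'
  'e' (pos 4) + 18 = pos 22 = 'w'
Result: xkaew

xkaew


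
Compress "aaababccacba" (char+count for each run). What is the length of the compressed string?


Input: aaababccacba
Runs:
  'a' x 3 => "a3"
  'b' x 1 => "b1"
  'a' x 1 => "a1"
  'b' x 1 => "b1"
  'c' x 2 => "c2"
  'a' x 1 => "a1"
  'c' x 1 => "c1"
  'b' x 1 => "b1"
  'a' x 1 => "a1"
Compressed: "a3b1a1b1c2a1c1b1a1"
Compressed length: 18

18


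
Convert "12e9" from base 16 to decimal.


Input: "12e9" in base 16
Positional expansion:
  Digit '1' (value 1) x 16^3 = 4096
  Digit '2' (value 2) x 16^2 = 512
  Digit 'e' (value 14) x 16^1 = 224
  Digit '9' (value 9) x 16^0 = 9
Sum = 4841

4841


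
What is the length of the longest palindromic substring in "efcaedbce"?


Input: "efcaedbce"
Checking substrings for palindromes:
  No multi-char palindromic substrings found
Longest palindromic substring: "e" with length 1

1


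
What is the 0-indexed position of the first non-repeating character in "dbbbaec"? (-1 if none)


Input: dbbbaec
Character frequencies:
  'a': 1
  'b': 3
  'c': 1
  'd': 1
  'e': 1
Scanning left to right for freq == 1:
  Position 0 ('d'): unique! => answer = 0

0


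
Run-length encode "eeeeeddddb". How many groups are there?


Input: eeeeeddddb
Scanning for consecutive runs:
  Group 1: 'e' x 5 (positions 0-4)
  Group 2: 'd' x 4 (positions 5-8)
  Group 3: 'b' x 1 (positions 9-9)
Total groups: 3

3


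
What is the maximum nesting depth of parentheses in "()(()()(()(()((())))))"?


Input: "()(()()(()(()((())))))"
Tracking depth:
  Position 0 '(': depth becomes 1
  Position 1 ')': depth becomes 0
  Position 2 '(': depth becomes 1
  Position 3 '(': depth becomes 2
  Position 4 ')': depth becomes 1
  Position 5 '(': depth becomes 2
  Position 6 ')': depth becomes 1
  Position 7 '(': depth becomes 2
  Position 8 '(': depth becomes 3
  Position 9 ')': depth becomes 2
  Position 10 '(': depth becomes 3
  Position 11 '(': depth becomes 4
  Position 12 ')': depth becomes 3
  Position 13 '(': depth becomes 4
  Position 14 '(': depth becomes 5
  Position 15 '(': depth becomes 6
  Position 16 ')': depth becomes 5
  Position 17 ')': depth becomes 4
  Position 18 ')': depth becomes 3
  Position 19 ')': depth becomes 2
  Position 20 ')': depth becomes 1
  Position 21 ')': depth becomes 0
Maximum depth reached: 6

6


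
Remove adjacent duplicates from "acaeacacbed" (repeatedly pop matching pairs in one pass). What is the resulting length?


Input: acaeacacbed
Stack-based adjacent duplicate removal:
  Read 'a': push. Stack: a
  Read 'c': push. Stack: ac
  Read 'a': push. Stack: aca
  Read 'e': push. Stack: acae
  Read 'a': push. Stack: acaea
  Read 'c': push. Stack: acaeac
  Read 'a': push. Stack: acaeaca
  Read 'c': push. Stack: acaeacac
  Read 'b': push. Stack: acaeacacb
  Read 'e': push. Stack: acaeacacbe
  Read 'd': push. Stack: acaeacacbed
Final stack: "acaeacacbed" (length 11)

11


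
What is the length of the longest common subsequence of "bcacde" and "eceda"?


LCS of "bcacde" and "eceda"
DP table:
           e    c    e    d    a
      0    0    0    0    0    0
  b   0    0    0    0    0    0
  c   0    0    1    1    1    1
  a   0    0    1    1    1    2
  c   0    0    1    1    1    2
  d   0    0    1    1    2    2
  e   0    1    1    2    2    2
LCS length = dp[6][5] = 2

2


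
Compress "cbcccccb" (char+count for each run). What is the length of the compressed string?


Input: cbcccccb
Runs:
  'c' x 1 => "c1"
  'b' x 1 => "b1"
  'c' x 5 => "c5"
  'b' x 1 => "b1"
Compressed: "c1b1c5b1"
Compressed length: 8

8


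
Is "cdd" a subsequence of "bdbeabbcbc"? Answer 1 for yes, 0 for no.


Check if "cdd" is a subsequence of "bdbeabbcbc"
Greedy scan:
  Position 0 ('b'): no match needed
  Position 1 ('d'): no match needed
  Position 2 ('b'): no match needed
  Position 3 ('e'): no match needed
  Position 4 ('a'): no match needed
  Position 5 ('b'): no match needed
  Position 6 ('b'): no match needed
  Position 7 ('c'): matches sub[0] = 'c'
  Position 8 ('b'): no match needed
  Position 9 ('c'): no match needed
Only matched 1/3 characters => not a subsequence

0


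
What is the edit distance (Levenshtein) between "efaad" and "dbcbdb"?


Computing edit distance: "efaad" -> "dbcbdb"
DP table:
           d    b    c    b    d    b
      0    1    2    3    4    5    6
  e   1    1    2    3    4    5    6
  f   2    2    2    3    4    5    6
  a   3    3    3    3    4    5    6
  a   4    4    4    4    4    5    6
  d   5    4    5    5    5    4    5
Edit distance = dp[5][6] = 5

5


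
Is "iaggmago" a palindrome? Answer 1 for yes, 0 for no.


Input: iaggmago
Reversed: ogamggai
  Compare pos 0 ('i') with pos 7 ('o'): MISMATCH
  Compare pos 1 ('a') with pos 6 ('g'): MISMATCH
  Compare pos 2 ('g') with pos 5 ('a'): MISMATCH
  Compare pos 3 ('g') with pos 4 ('m'): MISMATCH
Result: not a palindrome

0


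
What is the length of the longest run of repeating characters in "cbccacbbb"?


Input: "cbccacbbb"
Scanning for longest run:
  Position 1 ('b'): new char, reset run to 1
  Position 2 ('c'): new char, reset run to 1
  Position 3 ('c'): continues run of 'c', length=2
  Position 4 ('a'): new char, reset run to 1
  Position 5 ('c'): new char, reset run to 1
  Position 6 ('b'): new char, reset run to 1
  Position 7 ('b'): continues run of 'b', length=2
  Position 8 ('b'): continues run of 'b', length=3
Longest run: 'b' with length 3

3


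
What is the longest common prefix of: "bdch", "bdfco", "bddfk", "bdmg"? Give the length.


Words: bdch, bdfco, bddfk, bdmg
  Position 0: all 'b' => match
  Position 1: all 'd' => match
  Position 2: ('c', 'f', 'd', 'm') => mismatch, stop
LCP = "bd" (length 2)

2


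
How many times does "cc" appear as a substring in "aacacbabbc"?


Searching for "cc" in "aacacbabbc"
Scanning each position:
  Position 0: "aa" => no
  Position 1: "ac" => no
  Position 2: "ca" => no
  Position 3: "ac" => no
  Position 4: "cb" => no
  Position 5: "ba" => no
  Position 6: "ab" => no
  Position 7: "bb" => no
  Position 8: "bc" => no
Total occurrences: 0

0


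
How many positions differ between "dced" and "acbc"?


Comparing "dced" and "acbc" position by position:
  Position 0: 'd' vs 'a' => DIFFER
  Position 1: 'c' vs 'c' => same
  Position 2: 'e' vs 'b' => DIFFER
  Position 3: 'd' vs 'c' => DIFFER
Positions that differ: 3

3
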